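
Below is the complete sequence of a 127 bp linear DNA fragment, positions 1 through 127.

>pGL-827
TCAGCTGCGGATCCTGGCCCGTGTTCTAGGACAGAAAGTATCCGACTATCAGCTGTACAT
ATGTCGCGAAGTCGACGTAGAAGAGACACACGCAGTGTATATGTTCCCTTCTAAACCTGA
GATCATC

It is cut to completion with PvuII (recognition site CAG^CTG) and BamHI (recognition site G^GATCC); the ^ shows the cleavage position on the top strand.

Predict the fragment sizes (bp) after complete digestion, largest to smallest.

75, 43, 5, 4 bp

PvuII sites (CAGCTG) start at positions 2, 50.
PvuII cuts after base 3 of each site, so after positions 4, 52.
The BamHI site (GGATCC) starts at position 9.
BamHI cuts after the first base of each site, so after position 9.
Combined cut positions: 4, 9, 52.
Linear molecule, 3 cuts → 4 fragments:
  1–4 → 4 bp
  5–9 → 5 bp
  10–52 → 43 bp
  53–127 → 75 bp
Sorted largest to smallest: 75, 43, 5, 4 bp.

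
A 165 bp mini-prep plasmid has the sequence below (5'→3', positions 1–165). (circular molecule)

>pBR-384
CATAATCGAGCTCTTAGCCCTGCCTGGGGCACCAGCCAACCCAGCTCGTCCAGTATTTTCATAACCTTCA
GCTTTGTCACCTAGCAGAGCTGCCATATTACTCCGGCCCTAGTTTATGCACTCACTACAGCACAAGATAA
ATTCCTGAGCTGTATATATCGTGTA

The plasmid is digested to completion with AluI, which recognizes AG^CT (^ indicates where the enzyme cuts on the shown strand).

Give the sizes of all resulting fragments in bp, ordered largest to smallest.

AluI sites (AGCT) start at positions 9, 43, 70, 88, 148.
AluI cuts after base 2 of each site, so after positions 10, 44, 71, 89, 149.
Circular molecule, 5 cuts → 5 fragments:
  11–44 → 34 bp
  45–71 → 27 bp
  72–89 → 18 bp
  90–149 → 60 bp
  150–165 then 1–10 → 16 + 10 = 26 bp
Sorted largest to smallest: 60, 34, 27, 26, 18 bp.

60, 34, 27, 26, 18 bp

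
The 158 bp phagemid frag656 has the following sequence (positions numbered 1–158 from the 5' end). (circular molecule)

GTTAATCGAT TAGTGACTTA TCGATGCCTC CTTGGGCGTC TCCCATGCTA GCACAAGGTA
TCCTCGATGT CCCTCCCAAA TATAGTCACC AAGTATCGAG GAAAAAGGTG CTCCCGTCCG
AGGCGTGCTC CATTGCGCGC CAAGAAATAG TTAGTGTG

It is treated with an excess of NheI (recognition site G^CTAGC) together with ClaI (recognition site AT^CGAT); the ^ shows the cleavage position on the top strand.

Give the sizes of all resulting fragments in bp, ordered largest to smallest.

The NheI site (GCTAGC) starts at position 47.
NheI cuts after the first base of each site, so after position 47.
ClaI sites (ATCGAT) start at positions 5, 20.
ClaI cuts after base 2 of each site, so after positions 6, 21.
Combined cut positions: 6, 21, 47.
Circular molecule, 3 cuts → 3 fragments:
  7–21 → 15 bp
  22–47 → 26 bp
  48–158 then 1–6 → 111 + 6 = 117 bp
Sorted largest to smallest: 117, 26, 15 bp.

117, 26, 15 bp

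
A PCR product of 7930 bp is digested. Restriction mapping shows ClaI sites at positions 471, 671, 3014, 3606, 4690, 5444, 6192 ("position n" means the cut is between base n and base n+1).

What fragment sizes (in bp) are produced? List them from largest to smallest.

Linear molecule, 7 cuts → 8 fragments:
  471 − 0 = 471 bp
  671 − 471 = 200 bp
  3014 − 671 = 2343 bp
  3606 − 3014 = 592 bp
  4690 − 3606 = 1084 bp
  5444 − 4690 = 754 bp
  6192 − 5444 = 748 bp
  7930 − 6192 = 1738 bp
Sorted largest to smallest: 2343, 1738, 1084, 754, 748, 592, 471, 200 bp.

2343, 1738, 1084, 754, 748, 592, 471, 200 bp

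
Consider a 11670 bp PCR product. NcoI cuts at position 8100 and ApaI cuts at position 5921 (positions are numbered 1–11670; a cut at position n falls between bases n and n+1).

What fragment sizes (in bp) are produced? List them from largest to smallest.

Combined cut positions (sorted): 5921, 8100.
Linear molecule, 2 cuts → 3 fragments:
  5921 − 0 = 5921 bp
  8100 − 5921 = 2179 bp
  11670 − 8100 = 3570 bp
Sorted largest to smallest: 5921, 3570, 2179 bp.

5921, 3570, 2179 bp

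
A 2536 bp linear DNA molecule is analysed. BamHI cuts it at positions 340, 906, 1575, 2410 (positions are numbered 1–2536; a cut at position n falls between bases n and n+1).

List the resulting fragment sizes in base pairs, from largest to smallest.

835, 669, 566, 340, 126 bp

Linear molecule, 4 cuts → 5 fragments:
  340 − 0 = 340 bp
  906 − 340 = 566 bp
  1575 − 906 = 669 bp
  2410 − 1575 = 835 bp
  2536 − 2410 = 126 bp
Sorted largest to smallest: 835, 669, 566, 340, 126 bp.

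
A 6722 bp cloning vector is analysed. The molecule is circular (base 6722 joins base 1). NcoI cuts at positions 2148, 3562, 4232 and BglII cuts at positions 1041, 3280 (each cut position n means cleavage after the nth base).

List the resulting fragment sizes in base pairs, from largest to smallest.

Combined cut positions (sorted): 1041, 2148, 3280, 3562, 4232.
Circular molecule, 5 cuts → 5 fragments:
  2148 − 1041 = 1107 bp
  3280 − 2148 = 1132 bp
  3562 − 3280 = 282 bp
  4232 − 3562 = 670 bp
  wrap: 6722 − 4232 + 1041 = 3531 bp
Sorted largest to smallest: 3531, 1132, 1107, 670, 282 bp.

3531, 1132, 1107, 670, 282 bp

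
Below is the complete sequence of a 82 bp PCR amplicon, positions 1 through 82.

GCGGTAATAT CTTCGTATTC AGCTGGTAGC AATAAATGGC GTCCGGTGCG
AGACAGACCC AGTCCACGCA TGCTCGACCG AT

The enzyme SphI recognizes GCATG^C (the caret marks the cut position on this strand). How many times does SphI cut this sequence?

1

GCATGC occurs starting at position 68.
SphI cuts at 1 site.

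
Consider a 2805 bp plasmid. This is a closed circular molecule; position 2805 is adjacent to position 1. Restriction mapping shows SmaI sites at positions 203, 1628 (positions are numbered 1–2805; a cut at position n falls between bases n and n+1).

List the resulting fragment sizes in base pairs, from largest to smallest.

1425, 1380 bp

Circular molecule, 2 cuts → 2 fragments:
  1628 − 203 = 1425 bp
  wrap: 2805 − 1628 + 203 = 1380 bp
Sorted largest to smallest: 1425, 1380 bp.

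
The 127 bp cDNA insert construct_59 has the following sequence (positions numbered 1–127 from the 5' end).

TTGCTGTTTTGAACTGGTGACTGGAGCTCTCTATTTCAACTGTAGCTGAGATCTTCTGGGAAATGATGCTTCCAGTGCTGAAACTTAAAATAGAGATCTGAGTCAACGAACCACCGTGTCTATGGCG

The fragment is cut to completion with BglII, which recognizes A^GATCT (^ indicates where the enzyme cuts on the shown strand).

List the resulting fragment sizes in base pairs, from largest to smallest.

49, 45, 33 bp

BglII sites (AGATCT) start at positions 49, 94.
BglII cuts after the first base of each site, so after positions 49, 94.
Linear molecule, 2 cuts → 3 fragments:
  1–49 → 49 bp
  50–94 → 45 bp
  95–127 → 33 bp
Sorted largest to smallest: 49, 45, 33 bp.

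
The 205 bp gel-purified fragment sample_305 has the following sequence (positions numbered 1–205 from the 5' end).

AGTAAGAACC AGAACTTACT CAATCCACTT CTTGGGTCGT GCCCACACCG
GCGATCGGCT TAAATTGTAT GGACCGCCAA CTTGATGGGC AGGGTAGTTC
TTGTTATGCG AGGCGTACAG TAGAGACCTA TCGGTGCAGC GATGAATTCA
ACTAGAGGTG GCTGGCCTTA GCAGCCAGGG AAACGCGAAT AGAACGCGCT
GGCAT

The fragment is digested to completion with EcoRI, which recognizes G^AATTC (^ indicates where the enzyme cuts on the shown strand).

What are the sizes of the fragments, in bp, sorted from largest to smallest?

144, 61 bp

The EcoRI site (GAATTC) starts at position 144.
EcoRI cuts after the first base of each site, so after position 144.
Linear molecule, 1 cut → 2 fragments:
  1–144 → 144 bp
  145–205 → 61 bp
Sorted largest to smallest: 144, 61 bp.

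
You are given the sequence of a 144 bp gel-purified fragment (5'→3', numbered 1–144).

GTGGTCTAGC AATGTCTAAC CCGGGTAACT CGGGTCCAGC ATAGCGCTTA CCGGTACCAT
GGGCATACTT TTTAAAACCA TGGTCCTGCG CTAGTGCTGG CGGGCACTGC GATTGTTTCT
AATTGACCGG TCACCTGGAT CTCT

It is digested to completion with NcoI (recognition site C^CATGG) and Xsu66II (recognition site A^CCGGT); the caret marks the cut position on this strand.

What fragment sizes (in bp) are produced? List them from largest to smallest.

NcoI sites (CCATGG) start at positions 57, 78.
NcoI cuts after the first base of each site, so after positions 57, 78.
Xsu66II sites (ACCGGT) start at positions 50, 126.
Xsu66II cuts after the first base of each site, so after positions 50, 126.
Combined cut positions: 50, 57, 78, 126.
Linear molecule, 4 cuts → 5 fragments:
  1–50 → 50 bp
  51–57 → 7 bp
  58–78 → 21 bp
  79–126 → 48 bp
  127–144 → 18 bp
Sorted largest to smallest: 50, 48, 21, 18, 7 bp.

50, 48, 21, 18, 7 bp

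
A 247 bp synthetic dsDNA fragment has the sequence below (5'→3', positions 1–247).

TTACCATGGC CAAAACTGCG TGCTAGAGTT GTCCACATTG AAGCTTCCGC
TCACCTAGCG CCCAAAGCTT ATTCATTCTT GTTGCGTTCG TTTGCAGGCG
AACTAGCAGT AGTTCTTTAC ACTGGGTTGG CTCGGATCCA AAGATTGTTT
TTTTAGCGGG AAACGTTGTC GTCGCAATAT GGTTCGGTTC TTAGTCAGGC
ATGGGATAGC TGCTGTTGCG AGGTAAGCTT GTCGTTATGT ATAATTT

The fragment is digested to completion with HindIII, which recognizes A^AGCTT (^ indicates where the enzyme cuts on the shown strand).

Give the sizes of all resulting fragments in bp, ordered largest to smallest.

HindIII sites (AAGCTT) start at positions 41, 65, 225.
HindIII cuts after the first base of each site, so after positions 41, 65, 225.
Linear molecule, 3 cuts → 4 fragments:
  1–41 → 41 bp
  42–65 → 24 bp
  66–225 → 160 bp
  226–247 → 22 bp
Sorted largest to smallest: 160, 41, 24, 22 bp.

160, 41, 24, 22 bp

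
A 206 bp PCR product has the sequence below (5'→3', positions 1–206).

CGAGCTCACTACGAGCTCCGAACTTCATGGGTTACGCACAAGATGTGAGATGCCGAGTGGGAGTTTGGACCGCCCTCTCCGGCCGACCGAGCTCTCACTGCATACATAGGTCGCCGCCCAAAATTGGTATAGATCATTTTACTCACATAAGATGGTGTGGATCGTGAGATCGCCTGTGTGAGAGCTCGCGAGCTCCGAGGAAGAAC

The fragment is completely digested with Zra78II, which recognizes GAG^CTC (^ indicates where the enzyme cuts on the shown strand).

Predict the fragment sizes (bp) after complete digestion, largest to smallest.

93, 76, 14, 11, 8, 4 bp

Zra78II sites (GAGCTC) start at positions 2, 13, 89, 182, 190.
Zra78II cuts after base 3 of each site, so after positions 4, 15, 91, 184, 192.
Linear molecule, 5 cuts → 6 fragments:
  1–4 → 4 bp
  5–15 → 11 bp
  16–91 → 76 bp
  92–184 → 93 bp
  185–192 → 8 bp
  193–206 → 14 bp
Sorted largest to smallest: 93, 76, 14, 11, 8, 4 bp.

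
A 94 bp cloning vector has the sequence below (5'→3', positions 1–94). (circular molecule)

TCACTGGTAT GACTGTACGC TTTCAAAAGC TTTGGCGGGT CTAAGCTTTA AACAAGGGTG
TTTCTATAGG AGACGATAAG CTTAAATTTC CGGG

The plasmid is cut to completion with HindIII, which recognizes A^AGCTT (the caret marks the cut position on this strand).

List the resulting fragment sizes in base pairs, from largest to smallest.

43, 35, 16 bp

HindIII sites (AAGCTT) start at positions 27, 43, 78.
HindIII cuts after the first base of each site, so after positions 27, 43, 78.
Circular molecule, 3 cuts → 3 fragments:
  28–43 → 16 bp
  44–78 → 35 bp
  79–94 then 1–27 → 16 + 27 = 43 bp
Sorted largest to smallest: 43, 35, 16 bp.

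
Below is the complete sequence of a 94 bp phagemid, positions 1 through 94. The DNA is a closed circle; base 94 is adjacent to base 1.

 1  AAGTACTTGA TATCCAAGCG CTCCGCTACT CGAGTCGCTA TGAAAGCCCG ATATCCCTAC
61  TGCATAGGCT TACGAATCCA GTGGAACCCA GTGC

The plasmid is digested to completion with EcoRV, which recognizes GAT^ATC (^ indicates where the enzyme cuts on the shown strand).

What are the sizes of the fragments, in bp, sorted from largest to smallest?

EcoRV sites (GATATC) start at positions 9, 50.
EcoRV cuts after base 3 of each site, so after positions 11, 52.
Circular molecule, 2 cuts → 2 fragments:
  12–52 → 41 bp
  53–94 then 1–11 → 42 + 11 = 53 bp
Sorted largest to smallest: 53, 41 bp.

53, 41 bp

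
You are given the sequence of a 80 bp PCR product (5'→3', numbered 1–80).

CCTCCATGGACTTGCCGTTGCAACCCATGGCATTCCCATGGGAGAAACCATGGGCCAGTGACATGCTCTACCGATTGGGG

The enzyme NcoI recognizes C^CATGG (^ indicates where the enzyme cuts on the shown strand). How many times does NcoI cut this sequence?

CCATGG occurs starting at positions 4, 25, 36, 48.
NcoI cuts at 4 sites.

4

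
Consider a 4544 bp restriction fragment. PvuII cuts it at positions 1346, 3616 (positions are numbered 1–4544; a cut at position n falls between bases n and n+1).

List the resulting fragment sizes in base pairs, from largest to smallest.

Linear molecule, 2 cuts → 3 fragments:
  1346 − 0 = 1346 bp
  3616 − 1346 = 2270 bp
  4544 − 3616 = 928 bp
Sorted largest to smallest: 2270, 1346, 928 bp.

2270, 1346, 928 bp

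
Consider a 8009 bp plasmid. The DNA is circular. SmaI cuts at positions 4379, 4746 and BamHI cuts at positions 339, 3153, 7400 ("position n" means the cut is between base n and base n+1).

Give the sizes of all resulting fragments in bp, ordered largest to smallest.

2814, 2654, 1226, 948, 367 bp

Combined cut positions (sorted): 339, 3153, 4379, 4746, 7400.
Circular molecule, 5 cuts → 5 fragments:
  3153 − 339 = 2814 bp
  4379 − 3153 = 1226 bp
  4746 − 4379 = 367 bp
  7400 − 4746 = 2654 bp
  wrap: 8009 − 7400 + 339 = 948 bp
Sorted largest to smallest: 2814, 2654, 1226, 948, 367 bp.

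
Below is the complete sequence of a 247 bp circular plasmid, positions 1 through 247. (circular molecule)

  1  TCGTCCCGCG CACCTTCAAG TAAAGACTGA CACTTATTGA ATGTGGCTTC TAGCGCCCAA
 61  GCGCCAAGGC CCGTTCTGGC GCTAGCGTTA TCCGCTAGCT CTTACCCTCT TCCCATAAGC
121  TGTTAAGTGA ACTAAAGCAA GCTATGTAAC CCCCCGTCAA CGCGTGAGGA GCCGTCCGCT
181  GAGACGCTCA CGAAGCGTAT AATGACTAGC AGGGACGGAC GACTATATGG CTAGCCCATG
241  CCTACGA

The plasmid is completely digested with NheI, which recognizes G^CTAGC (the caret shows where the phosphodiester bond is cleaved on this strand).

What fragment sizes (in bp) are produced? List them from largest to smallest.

136, 98, 13 bp

NheI sites (GCTAGC) start at positions 81, 94, 230.
NheI cuts after the first base of each site, so after positions 81, 94, 230.
Circular molecule, 3 cuts → 3 fragments:
  82–94 → 13 bp
  95–230 → 136 bp
  231–247 then 1–81 → 17 + 81 = 98 bp
Sorted largest to smallest: 136, 98, 13 bp.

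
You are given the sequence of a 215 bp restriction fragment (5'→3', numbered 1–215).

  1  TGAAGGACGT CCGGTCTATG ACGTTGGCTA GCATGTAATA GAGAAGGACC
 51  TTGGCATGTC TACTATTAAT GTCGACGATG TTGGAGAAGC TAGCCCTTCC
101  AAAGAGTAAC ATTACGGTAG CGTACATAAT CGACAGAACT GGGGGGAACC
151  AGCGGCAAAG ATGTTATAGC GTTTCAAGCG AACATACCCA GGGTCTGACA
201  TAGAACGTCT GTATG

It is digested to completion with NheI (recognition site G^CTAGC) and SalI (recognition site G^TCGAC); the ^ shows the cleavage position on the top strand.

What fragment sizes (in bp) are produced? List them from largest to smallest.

NheI sites (GCTAGC) start at positions 27, 89.
NheI cuts after the first base of each site, so after positions 27, 89.
The SalI site (GTCGAC) starts at position 71.
SalI cuts after the first base of each site, so after position 71.
Combined cut positions: 27, 71, 89.
Linear molecule, 3 cuts → 4 fragments:
  1–27 → 27 bp
  28–71 → 44 bp
  72–89 → 18 bp
  90–215 → 126 bp
Sorted largest to smallest: 126, 44, 27, 18 bp.

126, 44, 27, 18 bp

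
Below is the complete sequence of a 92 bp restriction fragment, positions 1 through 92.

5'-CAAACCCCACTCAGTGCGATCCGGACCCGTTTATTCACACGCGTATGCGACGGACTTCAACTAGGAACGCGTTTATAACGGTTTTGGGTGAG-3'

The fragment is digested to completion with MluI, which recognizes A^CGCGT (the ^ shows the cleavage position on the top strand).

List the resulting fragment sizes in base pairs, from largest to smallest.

MluI sites (ACGCGT) start at positions 39, 67.
MluI cuts after the first base of each site, so after positions 39, 67.
Linear molecule, 2 cuts → 3 fragments:
  1–39 → 39 bp
  40–67 → 28 bp
  68–92 → 25 bp
Sorted largest to smallest: 39, 28, 25 bp.

39, 28, 25 bp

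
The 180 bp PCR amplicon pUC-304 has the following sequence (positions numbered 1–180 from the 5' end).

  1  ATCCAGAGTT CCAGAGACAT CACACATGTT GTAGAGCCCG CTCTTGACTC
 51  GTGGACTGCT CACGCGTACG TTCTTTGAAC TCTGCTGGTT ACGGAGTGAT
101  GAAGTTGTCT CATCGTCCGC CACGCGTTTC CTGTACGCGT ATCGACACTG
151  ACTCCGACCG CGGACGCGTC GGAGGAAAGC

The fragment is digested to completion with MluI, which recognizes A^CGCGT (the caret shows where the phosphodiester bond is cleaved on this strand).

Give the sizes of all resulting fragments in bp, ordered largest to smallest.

MluI sites (ACGCGT) start at positions 62, 122, 135, 164.
MluI cuts after the first base of each site, so after positions 62, 122, 135, 164.
Linear molecule, 4 cuts → 5 fragments:
  1–62 → 62 bp
  63–122 → 60 bp
  123–135 → 13 bp
  136–164 → 29 bp
  165–180 → 16 bp
Sorted largest to smallest: 62, 60, 29, 16, 13 bp.

62, 60, 29, 16, 13 bp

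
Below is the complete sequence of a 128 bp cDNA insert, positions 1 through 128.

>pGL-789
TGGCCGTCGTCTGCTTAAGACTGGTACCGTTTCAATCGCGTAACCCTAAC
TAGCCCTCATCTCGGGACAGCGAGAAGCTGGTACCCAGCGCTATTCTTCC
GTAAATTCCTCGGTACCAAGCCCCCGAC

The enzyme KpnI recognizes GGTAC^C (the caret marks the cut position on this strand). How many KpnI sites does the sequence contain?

GGTACC occurs starting at positions 23, 80, 112.
KpnI cuts at 3 sites.

3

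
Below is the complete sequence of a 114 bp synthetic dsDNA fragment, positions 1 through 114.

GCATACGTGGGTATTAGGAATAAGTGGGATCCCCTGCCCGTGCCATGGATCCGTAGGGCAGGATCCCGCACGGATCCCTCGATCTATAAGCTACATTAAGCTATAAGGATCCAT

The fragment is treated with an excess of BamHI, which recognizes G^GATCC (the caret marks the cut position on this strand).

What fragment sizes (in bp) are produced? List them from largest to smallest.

35, 27, 20, 14, 11, 7 bp

BamHI sites (GGATCC) start at positions 27, 47, 61, 72, 107.
BamHI cuts after the first base of each site, so after positions 27, 47, 61, 72, 107.
Linear molecule, 5 cuts → 6 fragments:
  1–27 → 27 bp
  28–47 → 20 bp
  48–61 → 14 bp
  62–72 → 11 bp
  73–107 → 35 bp
  108–114 → 7 bp
Sorted largest to smallest: 35, 27, 20, 14, 11, 7 bp.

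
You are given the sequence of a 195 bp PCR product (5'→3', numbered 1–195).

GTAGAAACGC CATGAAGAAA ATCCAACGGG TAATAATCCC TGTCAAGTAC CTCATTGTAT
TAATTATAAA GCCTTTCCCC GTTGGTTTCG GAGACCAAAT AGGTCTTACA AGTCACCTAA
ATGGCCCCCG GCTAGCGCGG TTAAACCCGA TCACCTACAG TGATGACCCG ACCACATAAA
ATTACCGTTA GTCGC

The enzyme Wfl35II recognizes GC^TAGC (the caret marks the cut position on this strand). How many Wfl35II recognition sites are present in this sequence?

GCTAGC occurs starting at position 131.
Wfl35II cuts at 1 site.

1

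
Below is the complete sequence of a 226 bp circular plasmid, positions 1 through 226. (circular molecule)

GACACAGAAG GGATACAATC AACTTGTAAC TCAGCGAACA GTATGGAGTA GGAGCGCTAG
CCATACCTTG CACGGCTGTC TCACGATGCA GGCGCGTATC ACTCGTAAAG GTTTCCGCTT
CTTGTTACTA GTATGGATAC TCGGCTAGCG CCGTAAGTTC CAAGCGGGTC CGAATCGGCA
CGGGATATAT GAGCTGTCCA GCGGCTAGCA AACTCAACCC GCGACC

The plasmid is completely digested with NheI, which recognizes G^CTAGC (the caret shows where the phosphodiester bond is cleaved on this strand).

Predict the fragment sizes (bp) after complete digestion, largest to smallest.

88, 78, 60 bp

NheI sites (GCTAGC) start at positions 56, 144, 204.
NheI cuts after the first base of each site, so after positions 56, 144, 204.
Circular molecule, 3 cuts → 3 fragments:
  57–144 → 88 bp
  145–204 → 60 bp
  205–226 then 1–56 → 22 + 56 = 78 bp
Sorted largest to smallest: 88, 78, 60 bp.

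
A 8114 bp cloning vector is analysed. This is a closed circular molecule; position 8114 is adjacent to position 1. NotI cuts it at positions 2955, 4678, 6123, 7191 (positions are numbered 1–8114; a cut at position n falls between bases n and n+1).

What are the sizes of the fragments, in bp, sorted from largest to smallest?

3878, 1723, 1445, 1068 bp

Circular molecule, 4 cuts → 4 fragments:
  4678 − 2955 = 1723 bp
  6123 − 4678 = 1445 bp
  7191 − 6123 = 1068 bp
  wrap: 8114 − 7191 + 2955 = 3878 bp
Sorted largest to smallest: 3878, 1723, 1445, 1068 bp.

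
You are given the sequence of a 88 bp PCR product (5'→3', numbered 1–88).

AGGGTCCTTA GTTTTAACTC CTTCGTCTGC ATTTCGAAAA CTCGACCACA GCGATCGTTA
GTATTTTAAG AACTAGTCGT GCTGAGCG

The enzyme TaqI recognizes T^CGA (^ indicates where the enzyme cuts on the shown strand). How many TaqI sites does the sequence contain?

2

TCGA occurs starting at positions 34, 42.
TaqI cuts at 2 sites.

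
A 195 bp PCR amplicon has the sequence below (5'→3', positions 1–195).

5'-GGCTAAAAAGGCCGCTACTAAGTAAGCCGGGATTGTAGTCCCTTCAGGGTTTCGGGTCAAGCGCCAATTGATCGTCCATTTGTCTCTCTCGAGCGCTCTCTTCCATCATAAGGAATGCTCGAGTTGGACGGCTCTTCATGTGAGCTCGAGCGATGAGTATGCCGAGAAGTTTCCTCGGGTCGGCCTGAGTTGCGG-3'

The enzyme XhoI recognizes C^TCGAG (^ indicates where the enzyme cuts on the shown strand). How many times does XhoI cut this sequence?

3

CTCGAG occurs starting at positions 88, 118, 145.
XhoI cuts at 3 sites.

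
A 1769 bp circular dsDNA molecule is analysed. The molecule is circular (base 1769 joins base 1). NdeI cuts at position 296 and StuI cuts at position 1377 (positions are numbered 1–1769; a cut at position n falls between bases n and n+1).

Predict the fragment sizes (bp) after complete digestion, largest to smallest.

1081, 688 bp

Combined cut positions (sorted): 296, 1377.
Circular molecule, 2 cuts → 2 fragments:
  1377 − 296 = 1081 bp
  wrap: 1769 − 1377 + 296 = 688 bp
Sorted largest to smallest: 1081, 688 bp.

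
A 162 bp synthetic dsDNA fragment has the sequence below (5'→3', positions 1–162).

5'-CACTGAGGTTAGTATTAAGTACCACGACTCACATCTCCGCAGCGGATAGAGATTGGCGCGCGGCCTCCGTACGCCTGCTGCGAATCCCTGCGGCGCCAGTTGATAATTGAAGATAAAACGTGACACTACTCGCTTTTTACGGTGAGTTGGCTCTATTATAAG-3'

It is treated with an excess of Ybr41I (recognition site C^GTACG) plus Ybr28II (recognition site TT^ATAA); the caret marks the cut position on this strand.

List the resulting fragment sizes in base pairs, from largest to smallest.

The Ybr41I site (CGTACG) starts at position 68.
Ybr41I cuts after the first base of each site, so after position 68.
The Ybr28II site (TTATAA) starts at position 156.
Ybr28II cuts after base 2 of each site, so after position 157.
Combined cut positions: 68, 157.
Linear molecule, 2 cuts → 3 fragments:
  1–68 → 68 bp
  69–157 → 89 bp
  158–162 → 5 bp
Sorted largest to smallest: 89, 68, 5 bp.

89, 68, 5 bp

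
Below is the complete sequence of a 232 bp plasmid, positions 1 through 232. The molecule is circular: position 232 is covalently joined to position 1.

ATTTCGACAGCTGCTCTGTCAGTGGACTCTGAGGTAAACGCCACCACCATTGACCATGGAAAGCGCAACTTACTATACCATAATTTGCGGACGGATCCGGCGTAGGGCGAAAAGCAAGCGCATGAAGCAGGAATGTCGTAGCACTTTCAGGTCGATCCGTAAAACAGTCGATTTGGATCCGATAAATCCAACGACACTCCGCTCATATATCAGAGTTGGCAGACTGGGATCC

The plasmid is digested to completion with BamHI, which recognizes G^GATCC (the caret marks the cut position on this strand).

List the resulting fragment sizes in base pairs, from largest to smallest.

98, 82, 52 bp

BamHI sites (GGATCC) start at positions 93, 175, 227.
BamHI cuts after the first base of each site, so after positions 93, 175, 227.
Circular molecule, 3 cuts → 3 fragments:
  94–175 → 82 bp
  176–227 → 52 bp
  228–232 then 1–93 → 5 + 93 = 98 bp
Sorted largest to smallest: 98, 82, 52 bp.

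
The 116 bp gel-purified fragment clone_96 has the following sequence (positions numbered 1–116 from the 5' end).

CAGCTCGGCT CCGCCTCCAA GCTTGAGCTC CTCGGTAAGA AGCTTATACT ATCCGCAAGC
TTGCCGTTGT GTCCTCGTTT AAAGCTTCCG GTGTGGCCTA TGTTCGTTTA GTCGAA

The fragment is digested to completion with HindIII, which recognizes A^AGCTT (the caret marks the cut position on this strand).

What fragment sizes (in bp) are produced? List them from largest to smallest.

HindIII sites (AAGCTT) start at positions 19, 40, 57, 82.
HindIII cuts after the first base of each site, so after positions 19, 40, 57, 82.
Linear molecule, 4 cuts → 5 fragments:
  1–19 → 19 bp
  20–40 → 21 bp
  41–57 → 17 bp
  58–82 → 25 bp
  83–116 → 34 bp
Sorted largest to smallest: 34, 25, 21, 19, 17 bp.

34, 25, 21, 19, 17 bp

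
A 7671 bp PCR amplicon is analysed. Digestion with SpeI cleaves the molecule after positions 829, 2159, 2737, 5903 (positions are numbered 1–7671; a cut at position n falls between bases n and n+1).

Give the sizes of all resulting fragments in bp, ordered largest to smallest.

3166, 1768, 1330, 829, 578 bp

Linear molecule, 4 cuts → 5 fragments:
  829 − 0 = 829 bp
  2159 − 829 = 1330 bp
  2737 − 2159 = 578 bp
  5903 − 2737 = 3166 bp
  7671 − 5903 = 1768 bp
Sorted largest to smallest: 3166, 1768, 1330, 829, 578 bp.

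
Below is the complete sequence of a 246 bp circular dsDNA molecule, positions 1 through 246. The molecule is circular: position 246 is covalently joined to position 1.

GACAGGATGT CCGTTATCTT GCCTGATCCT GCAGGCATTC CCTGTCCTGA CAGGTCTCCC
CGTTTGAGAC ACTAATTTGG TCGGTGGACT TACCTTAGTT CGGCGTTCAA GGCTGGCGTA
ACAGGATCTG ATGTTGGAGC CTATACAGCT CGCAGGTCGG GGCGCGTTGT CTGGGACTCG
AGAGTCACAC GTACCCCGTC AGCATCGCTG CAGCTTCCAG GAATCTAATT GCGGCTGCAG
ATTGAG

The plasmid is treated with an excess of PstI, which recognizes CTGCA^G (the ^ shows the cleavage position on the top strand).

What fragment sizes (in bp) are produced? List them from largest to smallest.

179, 40, 27 bp

PstI sites (CTGCAG) start at positions 29, 208, 235.
PstI cuts after base 5 of each site (before the last base), so after positions 33, 212, 239.
Circular molecule, 3 cuts → 3 fragments:
  34–212 → 179 bp
  213–239 → 27 bp
  240–246 then 1–33 → 7 + 33 = 40 bp
Sorted largest to smallest: 179, 40, 27 bp.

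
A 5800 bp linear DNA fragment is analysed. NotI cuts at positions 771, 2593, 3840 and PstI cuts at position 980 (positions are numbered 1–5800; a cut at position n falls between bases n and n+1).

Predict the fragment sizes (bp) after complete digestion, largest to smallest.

Combined cut positions (sorted): 771, 980, 2593, 3840.
Linear molecule, 4 cuts → 5 fragments:
  771 − 0 = 771 bp
  980 − 771 = 209 bp
  2593 − 980 = 1613 bp
  3840 − 2593 = 1247 bp
  5800 − 3840 = 1960 bp
Sorted largest to smallest: 1960, 1613, 1247, 771, 209 bp.

1960, 1613, 1247, 771, 209 bp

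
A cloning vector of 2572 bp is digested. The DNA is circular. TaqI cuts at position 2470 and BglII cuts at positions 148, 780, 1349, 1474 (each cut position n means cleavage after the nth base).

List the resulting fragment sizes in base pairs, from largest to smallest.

996, 632, 569, 250, 125 bp

Combined cut positions (sorted): 148, 780, 1349, 1474, 2470.
Circular molecule, 5 cuts → 5 fragments:
  780 − 148 = 632 bp
  1349 − 780 = 569 bp
  1474 − 1349 = 125 bp
  2470 − 1474 = 996 bp
  wrap: 2572 − 2470 + 148 = 250 bp
Sorted largest to smallest: 996, 632, 569, 250, 125 bp.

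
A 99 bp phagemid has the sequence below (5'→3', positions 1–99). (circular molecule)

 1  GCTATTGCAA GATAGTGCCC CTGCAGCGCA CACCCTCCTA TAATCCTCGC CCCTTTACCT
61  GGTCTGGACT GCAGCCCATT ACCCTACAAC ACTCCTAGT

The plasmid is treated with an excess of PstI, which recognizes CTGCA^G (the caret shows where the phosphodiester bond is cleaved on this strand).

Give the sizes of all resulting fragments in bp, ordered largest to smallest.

PstI sites (CTGCAG) start at positions 21, 69.
PstI cuts after base 5 of each site (before the last base), so after positions 25, 73.
Circular molecule, 2 cuts → 2 fragments:
  26–73 → 48 bp
  74–99 then 1–25 → 26 + 25 = 51 bp
Sorted largest to smallest: 51, 48 bp.

51, 48 bp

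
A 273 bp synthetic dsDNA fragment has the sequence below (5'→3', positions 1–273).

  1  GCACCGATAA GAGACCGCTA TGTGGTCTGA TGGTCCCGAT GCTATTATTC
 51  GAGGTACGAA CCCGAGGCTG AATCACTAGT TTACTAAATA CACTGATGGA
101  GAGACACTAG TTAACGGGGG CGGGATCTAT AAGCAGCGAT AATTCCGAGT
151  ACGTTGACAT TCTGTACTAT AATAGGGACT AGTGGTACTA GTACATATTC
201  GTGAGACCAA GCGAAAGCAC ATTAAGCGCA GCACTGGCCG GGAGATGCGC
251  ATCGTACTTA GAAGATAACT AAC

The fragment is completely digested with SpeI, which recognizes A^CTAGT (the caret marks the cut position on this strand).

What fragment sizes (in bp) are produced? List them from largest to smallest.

86, 75, 72, 31, 9 bp

SpeI sites (ACTAGT) start at positions 75, 106, 178, 187.
SpeI cuts after the first base of each site, so after positions 75, 106, 178, 187.
Linear molecule, 4 cuts → 5 fragments:
  1–75 → 75 bp
  76–106 → 31 bp
  107–178 → 72 bp
  179–187 → 9 bp
  188–273 → 86 bp
Sorted largest to smallest: 86, 75, 72, 31, 9 bp.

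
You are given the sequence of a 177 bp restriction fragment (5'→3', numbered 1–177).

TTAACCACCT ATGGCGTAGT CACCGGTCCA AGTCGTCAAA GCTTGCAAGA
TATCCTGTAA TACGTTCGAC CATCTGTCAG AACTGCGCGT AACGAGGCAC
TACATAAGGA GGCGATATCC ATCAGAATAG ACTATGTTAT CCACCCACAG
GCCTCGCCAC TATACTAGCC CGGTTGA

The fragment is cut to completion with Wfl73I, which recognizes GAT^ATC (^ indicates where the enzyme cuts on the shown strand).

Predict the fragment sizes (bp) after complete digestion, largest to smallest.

65, 61, 51 bp

Wfl73I sites (GATATC) start at positions 49, 114.
Wfl73I cuts after base 3 of each site, so after positions 51, 116.
Linear molecule, 2 cuts → 3 fragments:
  1–51 → 51 bp
  52–116 → 65 bp
  117–177 → 61 bp
Sorted largest to smallest: 65, 61, 51 bp.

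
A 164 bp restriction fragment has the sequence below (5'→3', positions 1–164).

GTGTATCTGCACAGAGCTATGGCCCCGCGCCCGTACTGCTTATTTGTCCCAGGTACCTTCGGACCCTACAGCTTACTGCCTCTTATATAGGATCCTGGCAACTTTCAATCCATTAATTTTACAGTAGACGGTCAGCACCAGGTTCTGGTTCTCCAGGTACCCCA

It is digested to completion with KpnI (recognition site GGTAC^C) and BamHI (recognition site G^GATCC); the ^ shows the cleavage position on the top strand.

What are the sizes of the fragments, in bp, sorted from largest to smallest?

70, 56, 34, 4 bp

KpnI sites (GGTACC) start at positions 52, 156.
KpnI cuts after base 5 of each site (before the last base), so after positions 56, 160.
The BamHI site (GGATCC) starts at position 90.
BamHI cuts after the first base of each site, so after position 90.
Combined cut positions: 56, 90, 160.
Linear molecule, 3 cuts → 4 fragments:
  1–56 → 56 bp
  57–90 → 34 bp
  91–160 → 70 bp
  161–164 → 4 bp
Sorted largest to smallest: 70, 56, 34, 4 bp.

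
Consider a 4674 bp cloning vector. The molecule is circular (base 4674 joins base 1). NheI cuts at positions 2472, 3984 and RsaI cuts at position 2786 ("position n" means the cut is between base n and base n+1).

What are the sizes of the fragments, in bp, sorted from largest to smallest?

Combined cut positions (sorted): 2472, 2786, 3984.
Circular molecule, 3 cuts → 3 fragments:
  2786 − 2472 = 314 bp
  3984 − 2786 = 1198 bp
  wrap: 4674 − 3984 + 2472 = 3162 bp
Sorted largest to smallest: 3162, 1198, 314 bp.

3162, 1198, 314 bp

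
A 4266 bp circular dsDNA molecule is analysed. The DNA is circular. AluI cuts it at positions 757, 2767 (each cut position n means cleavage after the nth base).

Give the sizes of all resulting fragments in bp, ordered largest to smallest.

Circular molecule, 2 cuts → 2 fragments:
  2767 − 757 = 2010 bp
  wrap: 4266 − 2767 + 757 = 2256 bp
Sorted largest to smallest: 2256, 2010 bp.

2256, 2010 bp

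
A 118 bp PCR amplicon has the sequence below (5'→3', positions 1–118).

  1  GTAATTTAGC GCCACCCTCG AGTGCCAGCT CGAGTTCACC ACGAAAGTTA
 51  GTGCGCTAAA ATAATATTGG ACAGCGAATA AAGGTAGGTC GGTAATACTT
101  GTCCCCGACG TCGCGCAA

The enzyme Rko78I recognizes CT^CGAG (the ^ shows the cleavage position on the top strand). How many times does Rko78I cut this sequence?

CTCGAG occurs starting at positions 17, 29.
Rko78I cuts at 2 sites.

2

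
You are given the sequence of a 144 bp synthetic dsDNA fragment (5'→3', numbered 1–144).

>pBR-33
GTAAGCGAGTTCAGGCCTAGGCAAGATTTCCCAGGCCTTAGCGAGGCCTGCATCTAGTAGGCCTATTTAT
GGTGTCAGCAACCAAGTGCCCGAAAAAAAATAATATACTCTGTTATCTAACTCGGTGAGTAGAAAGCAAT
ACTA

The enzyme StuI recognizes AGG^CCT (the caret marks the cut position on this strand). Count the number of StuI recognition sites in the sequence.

4

AGGCCT occurs starting at positions 13, 33, 44, 59.
StuI cuts at 4 sites.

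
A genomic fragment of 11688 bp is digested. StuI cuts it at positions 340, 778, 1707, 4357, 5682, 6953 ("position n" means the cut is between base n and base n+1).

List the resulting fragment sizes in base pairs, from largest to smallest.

4735, 2650, 1325, 1271, 929, 438, 340 bp

Linear molecule, 6 cuts → 7 fragments:
  340 − 0 = 340 bp
  778 − 340 = 438 bp
  1707 − 778 = 929 bp
  4357 − 1707 = 2650 bp
  5682 − 4357 = 1325 bp
  6953 − 5682 = 1271 bp
  11688 − 6953 = 4735 bp
Sorted largest to smallest: 4735, 2650, 1325, 1271, 929, 438, 340 bp.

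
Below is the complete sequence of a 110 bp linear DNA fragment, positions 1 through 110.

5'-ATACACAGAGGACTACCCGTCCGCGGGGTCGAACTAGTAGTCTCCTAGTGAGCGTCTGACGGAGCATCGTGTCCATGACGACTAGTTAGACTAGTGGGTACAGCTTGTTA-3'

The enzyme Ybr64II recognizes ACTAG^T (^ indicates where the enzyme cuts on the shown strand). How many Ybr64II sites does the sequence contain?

3

ACTAGT occurs starting at positions 33, 81, 90.
Ybr64II cuts at 3 sites.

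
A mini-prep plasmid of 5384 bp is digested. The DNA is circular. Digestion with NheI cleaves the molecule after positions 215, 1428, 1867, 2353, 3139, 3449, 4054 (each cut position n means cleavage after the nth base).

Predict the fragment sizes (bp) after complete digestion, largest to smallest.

Circular molecule, 7 cuts → 7 fragments:
  1428 − 215 = 1213 bp
  1867 − 1428 = 439 bp
  2353 − 1867 = 486 bp
  3139 − 2353 = 786 bp
  3449 − 3139 = 310 bp
  4054 − 3449 = 605 bp
  wrap: 5384 − 4054 + 215 = 1545 bp
Sorted largest to smallest: 1545, 1213, 786, 605, 486, 439, 310 bp.

1545, 1213, 786, 605, 486, 439, 310 bp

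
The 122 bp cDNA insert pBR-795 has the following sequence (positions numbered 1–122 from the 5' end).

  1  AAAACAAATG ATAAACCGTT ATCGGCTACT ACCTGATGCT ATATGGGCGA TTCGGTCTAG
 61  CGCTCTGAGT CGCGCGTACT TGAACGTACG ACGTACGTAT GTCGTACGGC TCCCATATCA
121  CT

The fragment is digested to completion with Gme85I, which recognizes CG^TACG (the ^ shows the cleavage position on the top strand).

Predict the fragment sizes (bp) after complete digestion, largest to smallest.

Gme85I sites (CGTACG) start at positions 85, 92, 103.
Gme85I cuts after base 2 of each site, so after positions 86, 93, 104.
Linear molecule, 3 cuts → 4 fragments:
  1–86 → 86 bp
  87–93 → 7 bp
  94–104 → 11 bp
  105–122 → 18 bp
Sorted largest to smallest: 86, 18, 11, 7 bp.

86, 18, 11, 7 bp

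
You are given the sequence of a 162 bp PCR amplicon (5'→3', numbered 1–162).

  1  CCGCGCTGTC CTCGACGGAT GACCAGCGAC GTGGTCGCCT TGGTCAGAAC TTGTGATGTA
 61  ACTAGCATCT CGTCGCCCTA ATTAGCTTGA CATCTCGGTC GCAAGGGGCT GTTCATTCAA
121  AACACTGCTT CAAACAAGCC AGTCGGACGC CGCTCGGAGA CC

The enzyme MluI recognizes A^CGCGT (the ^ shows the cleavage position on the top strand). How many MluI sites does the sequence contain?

0

No occurrence of ACGCGT is present in the sequence.
MluI does not cut: 0 sites.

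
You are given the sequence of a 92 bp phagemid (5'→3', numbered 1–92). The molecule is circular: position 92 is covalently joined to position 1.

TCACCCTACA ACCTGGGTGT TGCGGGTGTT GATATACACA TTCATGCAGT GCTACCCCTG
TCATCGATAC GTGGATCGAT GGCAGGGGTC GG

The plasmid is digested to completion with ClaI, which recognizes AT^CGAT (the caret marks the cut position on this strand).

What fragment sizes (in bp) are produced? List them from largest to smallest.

ClaI sites (ATCGAT) start at positions 63, 75.
ClaI cuts after base 2 of each site, so after positions 64, 76.
Circular molecule, 2 cuts → 2 fragments:
  65–76 → 12 bp
  77–92 then 1–64 → 16 + 64 = 80 bp
Sorted largest to smallest: 80, 12 bp.

80, 12 bp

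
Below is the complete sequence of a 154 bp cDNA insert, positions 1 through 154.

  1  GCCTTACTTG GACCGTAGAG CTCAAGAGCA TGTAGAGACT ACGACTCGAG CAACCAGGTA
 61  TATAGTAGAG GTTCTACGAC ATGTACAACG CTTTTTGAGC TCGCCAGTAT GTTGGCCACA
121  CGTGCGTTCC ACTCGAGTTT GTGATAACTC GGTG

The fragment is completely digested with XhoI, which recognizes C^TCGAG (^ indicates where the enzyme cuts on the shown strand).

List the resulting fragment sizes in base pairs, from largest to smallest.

87, 45, 22 bp

XhoI sites (CTCGAG) start at positions 45, 132.
XhoI cuts after the first base of each site, so after positions 45, 132.
Linear molecule, 2 cuts → 3 fragments:
  1–45 → 45 bp
  46–132 → 87 bp
  133–154 → 22 bp
Sorted largest to smallest: 87, 45, 22 bp.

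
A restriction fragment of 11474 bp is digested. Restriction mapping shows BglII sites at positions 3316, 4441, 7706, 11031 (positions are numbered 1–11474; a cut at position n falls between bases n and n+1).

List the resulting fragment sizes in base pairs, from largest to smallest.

Linear molecule, 4 cuts → 5 fragments:
  3316 − 0 = 3316 bp
  4441 − 3316 = 1125 bp
  7706 − 4441 = 3265 bp
  11031 − 7706 = 3325 bp
  11474 − 11031 = 443 bp
Sorted largest to smallest: 3325, 3316, 3265, 1125, 443 bp.

3325, 3316, 3265, 1125, 443 bp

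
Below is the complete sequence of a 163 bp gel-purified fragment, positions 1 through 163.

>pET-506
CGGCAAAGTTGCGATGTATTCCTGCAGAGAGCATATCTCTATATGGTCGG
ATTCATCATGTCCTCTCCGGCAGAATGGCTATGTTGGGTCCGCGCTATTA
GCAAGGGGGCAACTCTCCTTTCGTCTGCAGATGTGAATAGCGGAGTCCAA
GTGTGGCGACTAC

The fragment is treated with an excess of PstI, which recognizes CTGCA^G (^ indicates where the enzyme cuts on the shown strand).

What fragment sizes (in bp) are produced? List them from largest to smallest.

PstI sites (CTGCAG) start at positions 22, 125.
PstI cuts after base 5 of each site (before the last base), so after positions 26, 129.
Linear molecule, 2 cuts → 3 fragments:
  1–26 → 26 bp
  27–129 → 103 bp
  130–163 → 34 bp
Sorted largest to smallest: 103, 34, 26 bp.

103, 34, 26 bp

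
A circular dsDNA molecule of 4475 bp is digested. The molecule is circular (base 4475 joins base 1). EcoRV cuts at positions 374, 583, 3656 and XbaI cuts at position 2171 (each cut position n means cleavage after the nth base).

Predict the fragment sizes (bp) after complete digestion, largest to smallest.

1588, 1485, 1193, 209 bp

Combined cut positions (sorted): 374, 583, 2171, 3656.
Circular molecule, 4 cuts → 4 fragments:
  583 − 374 = 209 bp
  2171 − 583 = 1588 bp
  3656 − 2171 = 1485 bp
  wrap: 4475 − 3656 + 374 = 1193 bp
Sorted largest to smallest: 1588, 1485, 1193, 209 bp.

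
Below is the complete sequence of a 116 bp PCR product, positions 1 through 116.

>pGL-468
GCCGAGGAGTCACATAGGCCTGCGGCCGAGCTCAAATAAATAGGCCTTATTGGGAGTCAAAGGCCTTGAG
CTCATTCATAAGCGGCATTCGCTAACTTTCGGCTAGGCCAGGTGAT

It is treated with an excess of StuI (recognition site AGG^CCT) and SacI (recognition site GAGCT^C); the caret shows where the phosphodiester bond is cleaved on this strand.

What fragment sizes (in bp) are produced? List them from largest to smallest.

44, 19, 18, 14, 12, 9 bp

StuI sites (AGGCCT) start at positions 16, 42, 61.
StuI cuts after base 3 of each site, so after positions 18, 44, 63.
SacI sites (GAGCTC) start at positions 28, 68.
SacI cuts after base 5 of each site (before the last base), so after positions 32, 72.
Combined cut positions: 18, 32, 44, 63, 72.
Linear molecule, 5 cuts → 6 fragments:
  1–18 → 18 bp
  19–32 → 14 bp
  33–44 → 12 bp
  45–63 → 19 bp
  64–72 → 9 bp
  73–116 → 44 bp
Sorted largest to smallest: 44, 19, 18, 14, 12, 9 bp.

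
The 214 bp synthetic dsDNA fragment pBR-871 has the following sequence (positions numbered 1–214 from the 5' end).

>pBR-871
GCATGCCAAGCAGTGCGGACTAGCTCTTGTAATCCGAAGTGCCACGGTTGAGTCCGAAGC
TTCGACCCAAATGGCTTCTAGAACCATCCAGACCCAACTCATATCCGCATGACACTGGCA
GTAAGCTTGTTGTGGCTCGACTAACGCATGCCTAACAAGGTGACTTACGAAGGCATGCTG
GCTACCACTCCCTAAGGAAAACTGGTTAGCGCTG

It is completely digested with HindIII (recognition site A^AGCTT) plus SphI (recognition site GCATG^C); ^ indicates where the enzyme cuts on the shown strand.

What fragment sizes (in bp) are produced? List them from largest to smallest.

HindIII sites (AAGCTT) start at positions 57, 123.
HindIII cuts after the first base of each site, so after positions 57, 123.
SphI sites (GCATGC) start at positions 1, 146, 173.
SphI cuts after base 5 of each site (before the last base), so after positions 5, 150, 177.
Combined cut positions: 5, 57, 123, 150, 177.
Linear molecule, 5 cuts → 6 fragments:
  1–5 → 5 bp
  6–57 → 52 bp
  58–123 → 66 bp
  124–150 → 27 bp
  151–177 → 27 bp
  178–214 → 37 bp
Sorted largest to smallest: 66, 52, 37, 27, 27, 5 bp.

66, 52, 37, 27, 27, 5 bp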